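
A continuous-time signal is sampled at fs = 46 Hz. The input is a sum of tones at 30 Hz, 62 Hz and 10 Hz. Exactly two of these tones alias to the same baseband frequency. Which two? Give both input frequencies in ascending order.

fs/2 = 23 Hz.
30 Hz > fs/2 = 23 Hz, folds to fs − 30 Hz = 16 Hz.
62 Hz mod fs = 16 Hz.
16 Hz ≤ fs/2 = 23 Hz, appears at 16 Hz.
10 Hz ≤ fs/2 = 23 Hz, passes unchanged.
30 Hz and 62 Hz both map to 16 Hz.

30 Hz, 62 Hz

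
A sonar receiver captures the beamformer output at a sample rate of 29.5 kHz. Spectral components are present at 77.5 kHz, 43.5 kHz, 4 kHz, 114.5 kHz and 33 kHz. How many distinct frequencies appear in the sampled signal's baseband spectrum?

4

fs/2 = 14.75 kHz.
77.5 kHz mod fs = 18.5 kHz.
18.5 kHz > fs/2 = 14.75 kHz, folds to fs − 18.5 kHz = 11 kHz.
43.5 kHz mod fs = 14 kHz.
14 kHz ≤ fs/2 = 14.75 kHz, appears at 14 kHz.
4 kHz ≤ fs/2 = 14.75 kHz, passes unchanged.
114.5 kHz mod fs = 26 kHz.
26 kHz > fs/2 = 14.75 kHz, folds to fs − 26 kHz = 3.5 kHz.
33 kHz mod fs = 3.5 kHz.
3.5 kHz ≤ fs/2 = 14.75 kHz, appears at 3.5 kHz.
Distinct values: {3.5 kHz, 4 kHz, 11 kHz, 14 kHz} → 4.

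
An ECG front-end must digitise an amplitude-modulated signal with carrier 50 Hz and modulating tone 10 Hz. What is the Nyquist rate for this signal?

120 Hz

AM sidebands sit at fc ± fm = 40 Hz and 60 Hz.
Highest-frequency component: 60 Hz.
Nyquist rate = 2 × 60 Hz = 120 Hz.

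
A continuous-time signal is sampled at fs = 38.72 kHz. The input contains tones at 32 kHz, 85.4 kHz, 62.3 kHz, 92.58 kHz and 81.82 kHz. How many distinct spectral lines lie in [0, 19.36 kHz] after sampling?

4

fs/2 = 19.36 kHz.
32 kHz > fs/2 = 19.36 kHz, folds to fs − 32 kHz = 6.72 kHz.
85.4 kHz mod fs = 7.96 kHz.
7.96 kHz ≤ fs/2 = 19.36 kHz, appears at 7.96 kHz.
62.3 kHz mod fs = 23.58 kHz.
23.58 kHz > fs/2 = 19.36 kHz, folds to fs − 23.58 kHz = 15.14 kHz.
92.58 kHz mod fs = 15.14 kHz.
15.14 kHz ≤ fs/2 = 19.36 kHz, appears at 15.14 kHz.
81.82 kHz mod fs = 4.38 kHz.
4.38 kHz ≤ fs/2 = 19.36 kHz, appears at 4.38 kHz.
Distinct values: {4.38 kHz, 6.72 kHz, 7.96 kHz, 15.14 kHz} → 4.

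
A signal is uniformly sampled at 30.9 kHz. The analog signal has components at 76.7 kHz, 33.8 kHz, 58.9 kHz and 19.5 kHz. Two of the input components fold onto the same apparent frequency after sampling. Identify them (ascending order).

fs/2 = 15.45 kHz.
76.7 kHz mod fs = 14.9 kHz.
14.9 kHz ≤ fs/2 = 15.45 kHz, appears at 14.9 kHz.
33.8 kHz mod fs = 2.9 kHz.
2.9 kHz ≤ fs/2 = 15.45 kHz, appears at 2.9 kHz.
58.9 kHz mod fs = 28 kHz.
28 kHz > fs/2 = 15.45 kHz, folds to fs − 28 kHz = 2.9 kHz.
19.5 kHz > fs/2 = 15.45 kHz, folds to fs − 19.5 kHz = 11.4 kHz.
33.8 kHz and 58.9 kHz both map to 2.9 kHz.

33.8 kHz, 58.9 kHz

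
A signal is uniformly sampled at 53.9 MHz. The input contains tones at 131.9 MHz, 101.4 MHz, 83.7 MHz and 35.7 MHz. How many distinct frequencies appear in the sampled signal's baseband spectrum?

3

fs/2 = 26.95 MHz.
131.9 MHz mod fs = 24.1 MHz.
24.1 MHz ≤ fs/2 = 26.95 MHz, appears at 24.1 MHz.
101.4 MHz mod fs = 47.5 MHz.
47.5 MHz > fs/2 = 26.95 MHz, folds to fs − 47.5 MHz = 6.4 MHz.
83.7 MHz mod fs = 29.8 MHz.
29.8 MHz > fs/2 = 26.95 MHz, folds to fs − 29.8 MHz = 24.1 MHz.
35.7 MHz > fs/2 = 26.95 MHz, folds to fs − 35.7 MHz = 18.2 MHz.
Distinct values: {6.4 MHz, 18.2 MHz, 24.1 MHz} → 3.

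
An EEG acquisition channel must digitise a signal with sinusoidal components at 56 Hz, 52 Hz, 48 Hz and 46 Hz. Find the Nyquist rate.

112 Hz

Highest-frequency component: 56 Hz.
Nyquist rate = 2 × 56 Hz = 112 Hz.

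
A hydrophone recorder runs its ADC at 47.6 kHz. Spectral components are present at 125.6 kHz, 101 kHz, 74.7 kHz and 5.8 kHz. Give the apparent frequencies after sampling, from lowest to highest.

5.8 kHz, 17.2 kHz, 20.5 kHz

fs/2 = 23.8 kHz.
125.6 kHz mod fs = 30.4 kHz.
30.4 kHz > fs/2 = 23.8 kHz, folds to fs − 30.4 kHz = 17.2 kHz.
101 kHz mod fs = 5.8 kHz.
5.8 kHz ≤ fs/2 = 23.8 kHz, appears at 5.8 kHz.
74.7 kHz mod fs = 27.1 kHz.
27.1 kHz > fs/2 = 23.8 kHz, folds to fs − 27.1 kHz = 20.5 kHz.
5.8 kHz ≤ fs/2 = 23.8 kHz, passes unchanged.
Distinct values: {5.8 kHz, 17.2 kHz, 20.5 kHz}.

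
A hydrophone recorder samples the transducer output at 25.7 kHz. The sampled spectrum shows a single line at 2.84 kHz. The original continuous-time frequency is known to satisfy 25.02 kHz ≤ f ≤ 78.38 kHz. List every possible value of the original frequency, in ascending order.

28.54 kHz, 48.56 kHz, 54.24 kHz, 74.26 kHz

Frequencies that alias to 2.84 kHz are k·fs ± 2.84 kHz for integer k ≥ 0.
k=0: 2.84 kHz.
k=1: 22.86 kHz, 28.54 kHz.
k=2: 48.56 kHz, 54.24 kHz.
k=3: 74.26 kHz, 79.94 kHz.
k=4: 99.96 kHz, 105.64 kHz.
Within [25.02 kHz, 78.38 kHz]: 28.54 kHz, 48.56 kHz, 54.24 kHz, 74.26 kHz.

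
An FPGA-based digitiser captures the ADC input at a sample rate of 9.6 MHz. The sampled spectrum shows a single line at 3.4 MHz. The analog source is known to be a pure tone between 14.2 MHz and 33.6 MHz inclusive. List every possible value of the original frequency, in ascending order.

15.8 MHz, 22.6 MHz, 25.4 MHz, 32.2 MHz

Frequencies that alias to 3.4 MHz are k·fs ± 3.4 MHz for integer k ≥ 0.
k=0: 3.4 MHz.
k=1: 6.2 MHz, 13 MHz.
k=2: 15.8 MHz, 22.6 MHz.
k=3: 25.4 MHz, 32.2 MHz.
k=4: 35 MHz, 41.8 MHz.
Within [14.2 MHz, 33.6 MHz]: 15.8 MHz, 22.6 MHz, 25.4 MHz, 32.2 MHz.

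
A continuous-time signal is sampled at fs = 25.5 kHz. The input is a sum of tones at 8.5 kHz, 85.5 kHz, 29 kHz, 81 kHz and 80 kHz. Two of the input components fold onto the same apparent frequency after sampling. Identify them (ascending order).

29 kHz, 80 kHz

fs/2 = 12.75 kHz.
8.5 kHz ≤ fs/2 = 12.75 kHz, passes unchanged.
85.5 kHz mod fs = 9 kHz.
9 kHz ≤ fs/2 = 12.75 kHz, appears at 9 kHz.
29 kHz mod fs = 3.5 kHz.
3.5 kHz ≤ fs/2 = 12.75 kHz, appears at 3.5 kHz.
81 kHz mod fs = 4.5 kHz.
4.5 kHz ≤ fs/2 = 12.75 kHz, appears at 4.5 kHz.
80 kHz mod fs = 3.5 kHz.
3.5 kHz ≤ fs/2 = 12.75 kHz, appears at 3.5 kHz.
29 kHz and 80 kHz both map to 3.5 kHz.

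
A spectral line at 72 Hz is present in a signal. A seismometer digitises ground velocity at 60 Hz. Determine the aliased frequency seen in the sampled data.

72 Hz mod fs = 12 Hz.
12 Hz ≤ fs/2 = 30 Hz, appears at 12 Hz.

12 Hz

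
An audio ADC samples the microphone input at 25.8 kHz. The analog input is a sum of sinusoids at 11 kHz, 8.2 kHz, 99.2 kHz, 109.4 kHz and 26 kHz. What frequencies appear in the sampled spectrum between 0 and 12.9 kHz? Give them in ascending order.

fs/2 = 12.9 kHz.
11 kHz ≤ fs/2 = 12.9 kHz, passes unchanged.
8.2 kHz ≤ fs/2 = 12.9 kHz, passes unchanged.
99.2 kHz mod fs = 21.8 kHz.
21.8 kHz > fs/2 = 12.9 kHz, folds to fs − 21.8 kHz = 4 kHz.
109.4 kHz mod fs = 6.2 kHz.
6.2 kHz ≤ fs/2 = 12.9 kHz, appears at 6.2 kHz.
26 kHz mod fs = 0.2 kHz.
0.2 kHz ≤ fs/2 = 12.9 kHz, appears at 0.2 kHz.
Distinct values: {0.2 kHz, 4 kHz, 6.2 kHz, 8.2 kHz, 11 kHz}.

0.2 kHz, 4 kHz, 6.2 kHz, 8.2 kHz, 11 kHz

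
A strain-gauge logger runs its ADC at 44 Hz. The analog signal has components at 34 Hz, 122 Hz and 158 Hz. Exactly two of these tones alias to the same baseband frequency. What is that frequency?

fs/2 = 22 Hz.
34 Hz > fs/2 = 22 Hz, folds to fs − 34 Hz = 10 Hz.
122 Hz mod fs = 34 Hz.
34 Hz > fs/2 = 22 Hz, folds to fs − 34 Hz = 10 Hz.
158 Hz mod fs = 26 Hz.
26 Hz > fs/2 = 22 Hz, folds to fs − 26 Hz = 18 Hz.
34 Hz and 122 Hz both map to 10 Hz.

10 Hz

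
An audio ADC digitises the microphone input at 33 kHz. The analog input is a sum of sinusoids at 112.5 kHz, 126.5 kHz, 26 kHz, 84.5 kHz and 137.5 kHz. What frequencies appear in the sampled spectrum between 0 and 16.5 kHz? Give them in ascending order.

5.5 kHz, 7 kHz, 13.5 kHz, 14.5 kHz

fs/2 = 16.5 kHz.
112.5 kHz mod fs = 13.5 kHz.
13.5 kHz ≤ fs/2 = 16.5 kHz, appears at 13.5 kHz.
126.5 kHz mod fs = 27.5 kHz.
27.5 kHz > fs/2 = 16.5 kHz, folds to fs − 27.5 kHz = 5.5 kHz.
26 kHz > fs/2 = 16.5 kHz, folds to fs − 26 kHz = 7 kHz.
84.5 kHz mod fs = 18.5 kHz.
18.5 kHz > fs/2 = 16.5 kHz, folds to fs − 18.5 kHz = 14.5 kHz.
137.5 kHz mod fs = 5.5 kHz.
5.5 kHz ≤ fs/2 = 16.5 kHz, appears at 5.5 kHz.
Distinct values: {5.5 kHz, 7 kHz, 13.5 kHz, 14.5 kHz}.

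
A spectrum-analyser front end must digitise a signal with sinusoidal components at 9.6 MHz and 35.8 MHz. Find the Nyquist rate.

71.6 MHz

Highest-frequency component: 35.8 MHz.
Nyquist rate = 2 × 35.8 MHz = 71.6 MHz.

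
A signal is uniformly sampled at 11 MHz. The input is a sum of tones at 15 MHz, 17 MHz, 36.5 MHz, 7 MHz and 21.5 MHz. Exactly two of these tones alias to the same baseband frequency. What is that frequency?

fs/2 = 5.5 MHz.
15 MHz mod fs = 4 MHz.
4 MHz ≤ fs/2 = 5.5 MHz, appears at 4 MHz.
17 MHz mod fs = 6 MHz.
6 MHz > fs/2 = 5.5 MHz, folds to fs − 6 MHz = 5 MHz.
36.5 MHz mod fs = 3.5 MHz.
3.5 MHz ≤ fs/2 = 5.5 MHz, appears at 3.5 MHz.
7 MHz > fs/2 = 5.5 MHz, folds to fs − 7 MHz = 4 MHz.
21.5 MHz mod fs = 10.5 MHz.
10.5 MHz > fs/2 = 5.5 MHz, folds to fs − 10.5 MHz = 0.5 MHz.
7 MHz and 15 MHz both map to 4 MHz.

4 MHz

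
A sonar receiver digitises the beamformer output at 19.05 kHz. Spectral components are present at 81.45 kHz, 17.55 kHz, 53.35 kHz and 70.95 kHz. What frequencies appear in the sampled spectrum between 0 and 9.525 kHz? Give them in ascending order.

1.5 kHz, 3.8 kHz, 5.25 kHz

fs/2 = 9.525 kHz.
81.45 kHz mod fs = 5.25 kHz.
5.25 kHz ≤ fs/2 = 9.525 kHz, appears at 5.25 kHz.
17.55 kHz > fs/2 = 9.525 kHz, folds to fs − 17.55 kHz = 1.5 kHz.
53.35 kHz mod fs = 15.25 kHz.
15.25 kHz > fs/2 = 9.525 kHz, folds to fs − 15.25 kHz = 3.8 kHz.
70.95 kHz mod fs = 13.8 kHz.
13.8 kHz > fs/2 = 9.525 kHz, folds to fs − 13.8 kHz = 5.25 kHz.
Distinct values: {1.5 kHz, 3.8 kHz, 5.25 kHz}.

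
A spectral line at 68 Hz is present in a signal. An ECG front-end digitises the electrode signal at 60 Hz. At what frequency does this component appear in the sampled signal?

68 Hz mod fs = 8 Hz.
8 Hz ≤ fs/2 = 30 Hz, appears at 8 Hz.

8 Hz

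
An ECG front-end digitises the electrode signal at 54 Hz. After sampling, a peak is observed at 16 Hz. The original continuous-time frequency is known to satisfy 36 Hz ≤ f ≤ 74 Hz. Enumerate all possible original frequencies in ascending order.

38 Hz, 70 Hz

Frequencies that alias to 16 Hz are k·fs ± 16 Hz for integer k ≥ 0.
k=0: 16 Hz.
k=1: 38 Hz, 70 Hz.
k=2: 92 Hz, 124 Hz.
Within [36 Hz, 74 Hz]: 38 Hz, 70 Hz.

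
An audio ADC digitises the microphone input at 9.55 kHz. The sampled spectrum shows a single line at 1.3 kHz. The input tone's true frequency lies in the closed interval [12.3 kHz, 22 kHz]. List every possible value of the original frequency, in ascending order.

Frequencies that alias to 1.3 kHz are k·fs ± 1.3 kHz for integer k ≥ 0.
k=0: 1.3 kHz.
k=1: 8.25 kHz, 10.85 kHz.
k=2: 17.8 kHz, 20.4 kHz.
k=3: 27.35 kHz, 29.95 kHz.
Within [12.3 kHz, 22 kHz]: 17.8 kHz, 20.4 kHz.

17.8 kHz, 20.4 kHz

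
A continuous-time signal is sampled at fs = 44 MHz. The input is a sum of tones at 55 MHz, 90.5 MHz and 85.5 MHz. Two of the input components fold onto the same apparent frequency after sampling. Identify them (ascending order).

fs/2 = 22 MHz.
55 MHz mod fs = 11 MHz.
11 MHz ≤ fs/2 = 22 MHz, appears at 11 MHz.
90.5 MHz mod fs = 2.5 MHz.
2.5 MHz ≤ fs/2 = 22 MHz, appears at 2.5 MHz.
85.5 MHz mod fs = 41.5 MHz.
41.5 MHz > fs/2 = 22 MHz, folds to fs − 41.5 MHz = 2.5 MHz.
85.5 MHz and 90.5 MHz both map to 2.5 MHz.

85.5 MHz, 90.5 MHz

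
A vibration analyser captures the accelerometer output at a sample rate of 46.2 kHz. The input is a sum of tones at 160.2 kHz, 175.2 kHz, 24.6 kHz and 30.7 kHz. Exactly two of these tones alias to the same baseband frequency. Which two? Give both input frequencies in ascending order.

24.6 kHz, 160.2 kHz

fs/2 = 23.1 kHz.
160.2 kHz mod fs = 21.6 kHz.
21.6 kHz ≤ fs/2 = 23.1 kHz, appears at 21.6 kHz.
175.2 kHz mod fs = 36.6 kHz.
36.6 kHz > fs/2 = 23.1 kHz, folds to fs − 36.6 kHz = 9.6 kHz.
24.6 kHz > fs/2 = 23.1 kHz, folds to fs − 24.6 kHz = 21.6 kHz.
30.7 kHz > fs/2 = 23.1 kHz, folds to fs − 30.7 kHz = 15.5 kHz.
24.6 kHz and 160.2 kHz both map to 21.6 kHz.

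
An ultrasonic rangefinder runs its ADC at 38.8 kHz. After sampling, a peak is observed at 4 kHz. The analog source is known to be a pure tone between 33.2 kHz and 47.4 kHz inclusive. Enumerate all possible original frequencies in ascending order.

34.8 kHz, 42.8 kHz

Frequencies that alias to 4 kHz are k·fs ± 4 kHz for integer k ≥ 0.
k=0: 4 kHz.
k=1: 34.8 kHz, 42.8 kHz.
k=2: 73.6 kHz, 81.6 kHz.
Within [33.2 kHz, 47.4 kHz]: 34.8 kHz, 42.8 kHz.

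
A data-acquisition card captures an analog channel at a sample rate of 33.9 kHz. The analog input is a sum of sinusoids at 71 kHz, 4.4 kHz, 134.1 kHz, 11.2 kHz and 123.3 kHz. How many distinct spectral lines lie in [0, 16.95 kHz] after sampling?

5

fs/2 = 16.95 kHz.
71 kHz mod fs = 3.2 kHz.
3.2 kHz ≤ fs/2 = 16.95 kHz, appears at 3.2 kHz.
4.4 kHz ≤ fs/2 = 16.95 kHz, passes unchanged.
134.1 kHz mod fs = 32.4 kHz.
32.4 kHz > fs/2 = 16.95 kHz, folds to fs − 32.4 kHz = 1.5 kHz.
11.2 kHz ≤ fs/2 = 16.95 kHz, passes unchanged.
123.3 kHz mod fs = 21.6 kHz.
21.6 kHz > fs/2 = 16.95 kHz, folds to fs − 21.6 kHz = 12.3 kHz.
Distinct values: {1.5 kHz, 3.2 kHz, 4.4 kHz, 11.2 kHz, 12.3 kHz} → 5.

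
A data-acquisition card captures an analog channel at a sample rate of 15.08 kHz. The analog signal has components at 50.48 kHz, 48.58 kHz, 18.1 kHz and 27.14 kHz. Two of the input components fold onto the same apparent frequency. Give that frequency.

3.02 kHz

fs/2 = 7.54 kHz.
50.48 kHz mod fs = 5.24 kHz.
5.24 kHz ≤ fs/2 = 7.54 kHz, appears at 5.24 kHz.
48.58 kHz mod fs = 3.34 kHz.
3.34 kHz ≤ fs/2 = 7.54 kHz, appears at 3.34 kHz.
18.1 kHz mod fs = 3.02 kHz.
3.02 kHz ≤ fs/2 = 7.54 kHz, appears at 3.02 kHz.
27.14 kHz mod fs = 12.06 kHz.
12.06 kHz > fs/2 = 7.54 kHz, folds to fs − 12.06 kHz = 3.02 kHz.
18.1 kHz and 27.14 kHz both map to 3.02 kHz.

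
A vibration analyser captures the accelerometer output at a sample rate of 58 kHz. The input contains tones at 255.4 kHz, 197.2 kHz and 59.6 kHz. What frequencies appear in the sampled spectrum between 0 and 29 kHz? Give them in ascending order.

1.6 kHz, 23.2 kHz, 23.4 kHz

fs/2 = 29 kHz.
255.4 kHz mod fs = 23.4 kHz.
23.4 kHz ≤ fs/2 = 29 kHz, appears at 23.4 kHz.
197.2 kHz mod fs = 23.2 kHz.
23.2 kHz ≤ fs/2 = 29 kHz, appears at 23.2 kHz.
59.6 kHz mod fs = 1.6 kHz.
1.6 kHz ≤ fs/2 = 29 kHz, appears at 1.6 kHz.
Distinct values: {1.6 kHz, 23.2 kHz, 23.4 kHz}.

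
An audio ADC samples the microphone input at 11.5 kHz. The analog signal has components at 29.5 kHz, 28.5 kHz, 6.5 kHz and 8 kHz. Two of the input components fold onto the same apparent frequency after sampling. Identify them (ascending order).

fs/2 = 5.75 kHz.
29.5 kHz mod fs = 6.5 kHz.
6.5 kHz > fs/2 = 5.75 kHz, folds to fs − 6.5 kHz = 5 kHz.
28.5 kHz mod fs = 5.5 kHz.
5.5 kHz ≤ fs/2 = 5.75 kHz, appears at 5.5 kHz.
6.5 kHz > fs/2 = 5.75 kHz, folds to fs − 6.5 kHz = 5 kHz.
8 kHz > fs/2 = 5.75 kHz, folds to fs − 8 kHz = 3.5 kHz.
6.5 kHz and 29.5 kHz both map to 5 kHz.

6.5 kHz, 29.5 kHz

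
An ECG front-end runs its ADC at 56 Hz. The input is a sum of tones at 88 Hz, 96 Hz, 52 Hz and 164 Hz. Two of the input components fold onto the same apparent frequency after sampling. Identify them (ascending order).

fs/2 = 28 Hz.
88 Hz mod fs = 32 Hz.
32 Hz > fs/2 = 28 Hz, folds to fs − 32 Hz = 24 Hz.
96 Hz mod fs = 40 Hz.
40 Hz > fs/2 = 28 Hz, folds to fs − 40 Hz = 16 Hz.
52 Hz > fs/2 = 28 Hz, folds to fs − 52 Hz = 4 Hz.
164 Hz mod fs = 52 Hz.
52 Hz > fs/2 = 28 Hz, folds to fs − 52 Hz = 4 Hz.
52 Hz and 164 Hz both map to 4 Hz.

52 Hz, 164 Hz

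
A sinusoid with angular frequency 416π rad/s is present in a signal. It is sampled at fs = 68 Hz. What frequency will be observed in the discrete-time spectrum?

4 Hz

ω = 416π rad/s → f = ω/(2π) = 208 Hz.
208 Hz mod fs = 4 Hz.
4 Hz ≤ fs/2 = 34 Hz, appears at 4 Hz.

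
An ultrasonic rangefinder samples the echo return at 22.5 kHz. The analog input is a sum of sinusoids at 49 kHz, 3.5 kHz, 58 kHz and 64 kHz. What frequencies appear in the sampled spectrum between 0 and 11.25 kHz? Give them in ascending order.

fs/2 = 11.25 kHz.
49 kHz mod fs = 4 kHz.
4 kHz ≤ fs/2 = 11.25 kHz, appears at 4 kHz.
3.5 kHz ≤ fs/2 = 11.25 kHz, passes unchanged.
58 kHz mod fs = 13 kHz.
13 kHz > fs/2 = 11.25 kHz, folds to fs − 13 kHz = 9.5 kHz.
64 kHz mod fs = 19 kHz.
19 kHz > fs/2 = 11.25 kHz, folds to fs − 19 kHz = 3.5 kHz.
Distinct values: {3.5 kHz, 4 kHz, 9.5 kHz}.

3.5 kHz, 4 kHz, 9.5 kHz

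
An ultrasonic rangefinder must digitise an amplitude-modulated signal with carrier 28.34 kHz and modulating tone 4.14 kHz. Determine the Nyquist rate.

AM sidebands sit at fc ± fm = 24.2 kHz and 32.48 kHz.
Highest-frequency component: 32.48 kHz.
Nyquist rate = 2 × 32.48 kHz = 64.96 kHz.

64.96 kHz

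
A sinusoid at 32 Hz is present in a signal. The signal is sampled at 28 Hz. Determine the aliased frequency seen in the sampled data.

4 Hz

32 Hz mod fs = 4 Hz.
4 Hz ≤ fs/2 = 14 Hz, appears at 4 Hz.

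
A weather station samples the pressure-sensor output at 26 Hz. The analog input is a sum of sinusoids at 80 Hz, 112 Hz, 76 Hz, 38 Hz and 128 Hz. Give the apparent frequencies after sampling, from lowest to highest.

fs/2 = 13 Hz.
80 Hz mod fs = 2 Hz.
2 Hz ≤ fs/2 = 13 Hz, appears at 2 Hz.
112 Hz mod fs = 8 Hz.
8 Hz ≤ fs/2 = 13 Hz, appears at 8 Hz.
76 Hz mod fs = 24 Hz.
24 Hz > fs/2 = 13 Hz, folds to fs − 24 Hz = 2 Hz.
38 Hz mod fs = 12 Hz.
12 Hz ≤ fs/2 = 13 Hz, appears at 12 Hz.
128 Hz mod fs = 24 Hz.
24 Hz > fs/2 = 13 Hz, folds to fs − 24 Hz = 2 Hz.
Distinct values: {2 Hz, 8 Hz, 12 Hz}.

2 Hz, 8 Hz, 12 Hz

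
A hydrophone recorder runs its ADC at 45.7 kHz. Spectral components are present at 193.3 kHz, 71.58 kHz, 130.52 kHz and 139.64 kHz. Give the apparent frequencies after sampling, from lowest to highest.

fs/2 = 22.85 kHz.
193.3 kHz mod fs = 10.5 kHz.
10.5 kHz ≤ fs/2 = 22.85 kHz, appears at 10.5 kHz.
71.58 kHz mod fs = 25.88 kHz.
25.88 kHz > fs/2 = 22.85 kHz, folds to fs − 25.88 kHz = 19.82 kHz.
130.52 kHz mod fs = 39.12 kHz.
39.12 kHz > fs/2 = 22.85 kHz, folds to fs − 39.12 kHz = 6.58 kHz.
139.64 kHz mod fs = 2.54 kHz.
2.54 kHz ≤ fs/2 = 22.85 kHz, appears at 2.54 kHz.
Distinct values: {2.54 kHz, 6.58 kHz, 10.5 kHz, 19.82 kHz}.

2.54 kHz, 6.58 kHz, 10.5 kHz, 19.82 kHz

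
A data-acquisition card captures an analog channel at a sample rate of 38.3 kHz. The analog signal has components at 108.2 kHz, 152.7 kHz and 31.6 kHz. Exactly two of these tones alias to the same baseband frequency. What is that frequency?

fs/2 = 19.15 kHz.
108.2 kHz mod fs = 31.6 kHz.
31.6 kHz > fs/2 = 19.15 kHz, folds to fs − 31.6 kHz = 6.7 kHz.
152.7 kHz mod fs = 37.8 kHz.
37.8 kHz > fs/2 = 19.15 kHz, folds to fs − 37.8 kHz = 0.5 kHz.
31.6 kHz > fs/2 = 19.15 kHz, folds to fs − 31.6 kHz = 6.7 kHz.
31.6 kHz and 108.2 kHz both map to 6.7 kHz.

6.7 kHz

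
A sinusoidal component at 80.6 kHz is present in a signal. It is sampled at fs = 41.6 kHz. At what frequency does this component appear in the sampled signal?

2.6 kHz

80.6 kHz mod fs = 39 kHz.
39 kHz > fs/2 = 20.8 kHz, folds to fs − 39 kHz = 2.6 kHz.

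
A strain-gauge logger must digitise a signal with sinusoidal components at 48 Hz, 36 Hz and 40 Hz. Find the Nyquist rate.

96 Hz

Highest-frequency component: 48 Hz.
Nyquist rate = 2 × 48 Hz = 96 Hz.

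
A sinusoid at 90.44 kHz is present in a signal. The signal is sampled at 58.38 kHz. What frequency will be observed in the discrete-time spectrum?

26.32 kHz

90.44 kHz mod fs = 32.06 kHz.
32.06 kHz > fs/2 = 29.19 kHz, folds to fs − 32.06 kHz = 26.32 kHz.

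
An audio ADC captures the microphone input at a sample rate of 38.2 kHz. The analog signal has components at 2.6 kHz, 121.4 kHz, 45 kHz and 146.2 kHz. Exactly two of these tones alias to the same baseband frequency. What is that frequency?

fs/2 = 19.1 kHz.
2.6 kHz ≤ fs/2 = 19.1 kHz, passes unchanged.
121.4 kHz mod fs = 6.8 kHz.
6.8 kHz ≤ fs/2 = 19.1 kHz, appears at 6.8 kHz.
45 kHz mod fs = 6.8 kHz.
6.8 kHz ≤ fs/2 = 19.1 kHz, appears at 6.8 kHz.
146.2 kHz mod fs = 31.6 kHz.
31.6 kHz > fs/2 = 19.1 kHz, folds to fs − 31.6 kHz = 6.6 kHz.
45 kHz and 121.4 kHz both map to 6.8 kHz.

6.8 kHz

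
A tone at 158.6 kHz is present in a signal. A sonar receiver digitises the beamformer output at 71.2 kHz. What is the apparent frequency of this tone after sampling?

158.6 kHz mod fs = 16.2 kHz.
16.2 kHz ≤ fs/2 = 35.6 kHz, appears at 16.2 kHz.

16.2 kHz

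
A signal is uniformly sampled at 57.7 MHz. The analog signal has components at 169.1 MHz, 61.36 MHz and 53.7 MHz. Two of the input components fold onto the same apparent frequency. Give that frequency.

fs/2 = 28.85 MHz.
169.1 MHz mod fs = 53.7 MHz.
53.7 MHz > fs/2 = 28.85 MHz, folds to fs − 53.7 MHz = 4 MHz.
61.36 MHz mod fs = 3.66 MHz.
3.66 MHz ≤ fs/2 = 28.85 MHz, appears at 3.66 MHz.
53.7 MHz > fs/2 = 28.85 MHz, folds to fs − 53.7 MHz = 4 MHz.
53.7 MHz and 169.1 MHz both map to 4 MHz.

4 MHz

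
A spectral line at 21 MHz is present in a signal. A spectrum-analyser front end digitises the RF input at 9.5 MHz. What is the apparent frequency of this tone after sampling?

21 MHz mod fs = 2 MHz.
2 MHz ≤ fs/2 = 4.75 MHz, appears at 2 MHz.

2 MHz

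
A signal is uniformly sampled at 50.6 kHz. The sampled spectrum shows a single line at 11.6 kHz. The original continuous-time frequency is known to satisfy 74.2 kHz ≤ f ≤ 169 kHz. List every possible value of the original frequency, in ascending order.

89.6 kHz, 112.8 kHz, 140.2 kHz, 163.4 kHz

Frequencies that alias to 11.6 kHz are k·fs ± 11.6 kHz for integer k ≥ 0.
k=0: 11.6 kHz.
k=1: 39 kHz, 62.2 kHz.
k=2: 89.6 kHz, 112.8 kHz.
k=3: 140.2 kHz, 163.4 kHz.
k=4: 190.8 kHz, 214 kHz.
Within [74.2 kHz, 169 kHz]: 89.6 kHz, 112.8 kHz, 140.2 kHz, 163.4 kHz.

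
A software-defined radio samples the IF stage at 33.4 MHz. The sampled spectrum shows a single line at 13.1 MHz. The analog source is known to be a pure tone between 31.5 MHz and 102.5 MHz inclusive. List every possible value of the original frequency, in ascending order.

Frequencies that alias to 13.1 MHz are k·fs ± 13.1 MHz for integer k ≥ 0.
k=0: 13.1 MHz.
k=1: 20.3 MHz, 46.5 MHz.
k=2: 53.7 MHz, 79.9 MHz.
k=3: 87.1 MHz, 113.3 MHz.
k=4: 120.5 MHz, 146.7 MHz.
Within [31.5 MHz, 102.5 MHz]: 46.5 MHz, 53.7 MHz, 79.9 MHz, 87.1 MHz.

46.5 MHz, 53.7 MHz, 79.9 MHz, 87.1 MHz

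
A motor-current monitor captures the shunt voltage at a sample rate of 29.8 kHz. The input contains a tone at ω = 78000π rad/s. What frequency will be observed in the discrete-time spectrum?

ω = 78000π rad/s → f = ω/(2π) = 39000 Hz = 39 kHz.
39 kHz mod fs = 9.2 kHz.
9.2 kHz ≤ fs/2 = 14.9 kHz, appears at 9.2 kHz.

9.2 kHz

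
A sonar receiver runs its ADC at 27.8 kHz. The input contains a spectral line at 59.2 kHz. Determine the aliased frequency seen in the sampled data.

3.6 kHz

59.2 kHz mod fs = 3.6 kHz.
3.6 kHz ≤ fs/2 = 13.9 kHz, appears at 3.6 kHz.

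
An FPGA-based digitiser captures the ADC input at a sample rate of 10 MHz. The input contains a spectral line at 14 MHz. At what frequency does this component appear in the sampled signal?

4 MHz

14 MHz mod fs = 4 MHz.
4 MHz ≤ fs/2 = 5 MHz, appears at 4 MHz.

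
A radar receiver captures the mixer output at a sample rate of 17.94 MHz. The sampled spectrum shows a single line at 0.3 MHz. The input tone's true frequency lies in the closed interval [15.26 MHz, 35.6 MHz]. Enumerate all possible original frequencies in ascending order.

Frequencies that alias to 0.3 MHz are k·fs ± 0.3 MHz for integer k ≥ 0.
k=0: 0.3 MHz.
k=1: 17.64 MHz, 18.24 MHz.
k=2: 35.58 MHz, 36.18 MHz.
k=3: 53.52 MHz, 54.12 MHz.
Within [15.26 MHz, 35.6 MHz]: 17.64 MHz, 18.24 MHz, 35.58 MHz.

17.64 MHz, 18.24 MHz, 35.58 MHz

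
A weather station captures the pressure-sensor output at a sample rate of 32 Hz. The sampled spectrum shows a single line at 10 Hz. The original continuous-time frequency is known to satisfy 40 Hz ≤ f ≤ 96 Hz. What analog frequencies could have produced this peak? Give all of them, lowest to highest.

42 Hz, 54 Hz, 74 Hz, 86 Hz

Frequencies that alias to 10 Hz are k·fs ± 10 Hz for integer k ≥ 0.
k=0: 10 Hz.
k=1: 22 Hz, 42 Hz.
k=2: 54 Hz, 74 Hz.
k=3: 86 Hz, 106 Hz.
k=4: 118 Hz, 138 Hz.
Within [40 Hz, 96 Hz]: 42 Hz, 54 Hz, 74 Hz, 86 Hz.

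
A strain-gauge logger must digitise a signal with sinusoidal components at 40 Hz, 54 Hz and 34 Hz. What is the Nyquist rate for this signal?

Highest-frequency component: 54 Hz.
Nyquist rate = 2 × 54 Hz = 108 Hz.

108 Hz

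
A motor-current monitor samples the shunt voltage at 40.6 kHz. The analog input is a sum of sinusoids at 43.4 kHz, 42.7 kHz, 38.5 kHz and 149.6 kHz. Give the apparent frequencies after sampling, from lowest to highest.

fs/2 = 20.3 kHz.
43.4 kHz mod fs = 2.8 kHz.
2.8 kHz ≤ fs/2 = 20.3 kHz, appears at 2.8 kHz.
42.7 kHz mod fs = 2.1 kHz.
2.1 kHz ≤ fs/2 = 20.3 kHz, appears at 2.1 kHz.
38.5 kHz > fs/2 = 20.3 kHz, folds to fs − 38.5 kHz = 2.1 kHz.
149.6 kHz mod fs = 27.8 kHz.
27.8 kHz > fs/2 = 20.3 kHz, folds to fs − 27.8 kHz = 12.8 kHz.
Distinct values: {2.1 kHz, 2.8 kHz, 12.8 kHz}.

2.1 kHz, 2.8 kHz, 12.8 kHz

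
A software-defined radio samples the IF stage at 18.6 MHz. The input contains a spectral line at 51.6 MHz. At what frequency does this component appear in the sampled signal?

4.2 MHz

51.6 MHz mod fs = 14.4 MHz.
14.4 MHz > fs/2 = 9.3 MHz, folds to fs − 14.4 MHz = 4.2 MHz.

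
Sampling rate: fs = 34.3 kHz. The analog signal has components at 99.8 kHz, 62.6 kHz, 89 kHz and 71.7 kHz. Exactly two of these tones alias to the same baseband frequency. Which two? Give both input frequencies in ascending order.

fs/2 = 17.15 kHz.
99.8 kHz mod fs = 31.2 kHz.
31.2 kHz > fs/2 = 17.15 kHz, folds to fs − 31.2 kHz = 3.1 kHz.
62.6 kHz mod fs = 28.3 kHz.
28.3 kHz > fs/2 = 17.15 kHz, folds to fs − 28.3 kHz = 6 kHz.
89 kHz mod fs = 20.4 kHz.
20.4 kHz > fs/2 = 17.15 kHz, folds to fs − 20.4 kHz = 13.9 kHz.
71.7 kHz mod fs = 3.1 kHz.
3.1 kHz ≤ fs/2 = 17.15 kHz, appears at 3.1 kHz.
71.7 kHz and 99.8 kHz both map to 3.1 kHz.

71.7 kHz, 99.8 kHz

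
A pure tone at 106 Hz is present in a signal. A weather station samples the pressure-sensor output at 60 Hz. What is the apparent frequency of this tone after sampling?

106 Hz mod fs = 46 Hz.
46 Hz > fs/2 = 30 Hz, folds to fs − 46 Hz = 14 Hz.

14 Hz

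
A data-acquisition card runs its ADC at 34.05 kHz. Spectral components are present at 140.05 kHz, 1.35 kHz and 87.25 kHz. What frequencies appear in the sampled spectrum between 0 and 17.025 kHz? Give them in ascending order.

1.35 kHz, 3.85 kHz, 14.9 kHz

fs/2 = 17.025 kHz.
140.05 kHz mod fs = 3.85 kHz.
3.85 kHz ≤ fs/2 = 17.025 kHz, appears at 3.85 kHz.
1.35 kHz ≤ fs/2 = 17.025 kHz, passes unchanged.
87.25 kHz mod fs = 19.15 kHz.
19.15 kHz > fs/2 = 17.025 kHz, folds to fs − 19.15 kHz = 14.9 kHz.
Distinct values: {1.35 kHz, 3.85 kHz, 14.9 kHz}.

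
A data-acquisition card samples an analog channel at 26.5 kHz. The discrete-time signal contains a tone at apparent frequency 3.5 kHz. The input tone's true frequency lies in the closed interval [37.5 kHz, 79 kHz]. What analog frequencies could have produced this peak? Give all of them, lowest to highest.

49.5 kHz, 56.5 kHz, 76 kHz

Frequencies that alias to 3.5 kHz are k·fs ± 3.5 kHz for integer k ≥ 0.
k=0: 3.5 kHz.
k=1: 23 kHz, 30 kHz.
k=2: 49.5 kHz, 56.5 kHz.
k=3: 76 kHz, 83 kHz.
k=4: 102.5 kHz, 109.5 kHz.
Within [37.5 kHz, 79 kHz]: 49.5 kHz, 56.5 kHz, 76 kHz.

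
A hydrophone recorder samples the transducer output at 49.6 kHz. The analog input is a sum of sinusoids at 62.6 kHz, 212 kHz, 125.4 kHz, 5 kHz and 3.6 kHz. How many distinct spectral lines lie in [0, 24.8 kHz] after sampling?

5

fs/2 = 24.8 kHz.
62.6 kHz mod fs = 13 kHz.
13 kHz ≤ fs/2 = 24.8 kHz, appears at 13 kHz.
212 kHz mod fs = 13.6 kHz.
13.6 kHz ≤ fs/2 = 24.8 kHz, appears at 13.6 kHz.
125.4 kHz mod fs = 26.2 kHz.
26.2 kHz > fs/2 = 24.8 kHz, folds to fs − 26.2 kHz = 23.4 kHz.
5 kHz ≤ fs/2 = 24.8 kHz, passes unchanged.
3.6 kHz ≤ fs/2 = 24.8 kHz, passes unchanged.
Distinct values: {3.6 kHz, 5 kHz, 13 kHz, 13.6 kHz, 23.4 kHz} → 5.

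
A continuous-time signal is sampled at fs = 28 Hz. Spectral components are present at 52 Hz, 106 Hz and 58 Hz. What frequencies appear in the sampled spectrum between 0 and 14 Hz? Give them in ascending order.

2 Hz, 4 Hz, 6 Hz

fs/2 = 14 Hz.
52 Hz mod fs = 24 Hz.
24 Hz > fs/2 = 14 Hz, folds to fs − 24 Hz = 4 Hz.
106 Hz mod fs = 22 Hz.
22 Hz > fs/2 = 14 Hz, folds to fs − 22 Hz = 6 Hz.
58 Hz mod fs = 2 Hz.
2 Hz ≤ fs/2 = 14 Hz, appears at 2 Hz.
Distinct values: {2 Hz, 4 Hz, 6 Hz}.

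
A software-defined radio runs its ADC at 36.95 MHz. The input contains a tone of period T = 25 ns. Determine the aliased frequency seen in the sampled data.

3.05 MHz

T = 25 ns → f = 1/T = 40 MHz.
40 MHz mod fs = 3.05 MHz.
3.05 MHz ≤ fs/2 = 18.475 MHz, appears at 3.05 MHz.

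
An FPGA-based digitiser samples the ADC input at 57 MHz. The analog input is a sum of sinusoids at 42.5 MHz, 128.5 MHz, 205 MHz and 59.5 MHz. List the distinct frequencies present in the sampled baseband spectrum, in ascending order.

fs/2 = 28.5 MHz.
42.5 MHz > fs/2 = 28.5 MHz, folds to fs − 42.5 MHz = 14.5 MHz.
128.5 MHz mod fs = 14.5 MHz.
14.5 MHz ≤ fs/2 = 28.5 MHz, appears at 14.5 MHz.
205 MHz mod fs = 34 MHz.
34 MHz > fs/2 = 28.5 MHz, folds to fs − 34 MHz = 23 MHz.
59.5 MHz mod fs = 2.5 MHz.
2.5 MHz ≤ fs/2 = 28.5 MHz, appears at 2.5 MHz.
Distinct values: {2.5 MHz, 14.5 MHz, 23 MHz}.

2.5 MHz, 14.5 MHz, 23 MHz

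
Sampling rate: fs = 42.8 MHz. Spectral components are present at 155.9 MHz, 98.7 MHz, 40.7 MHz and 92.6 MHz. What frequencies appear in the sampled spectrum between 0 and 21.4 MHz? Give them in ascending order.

fs/2 = 21.4 MHz.
155.9 MHz mod fs = 27.5 MHz.
27.5 MHz > fs/2 = 21.4 MHz, folds to fs − 27.5 MHz = 15.3 MHz.
98.7 MHz mod fs = 13.1 MHz.
13.1 MHz ≤ fs/2 = 21.4 MHz, appears at 13.1 MHz.
40.7 MHz > fs/2 = 21.4 MHz, folds to fs − 40.7 MHz = 2.1 MHz.
92.6 MHz mod fs = 7 MHz.
7 MHz ≤ fs/2 = 21.4 MHz, appears at 7 MHz.
Distinct values: {2.1 MHz, 7 MHz, 13.1 MHz, 15.3 MHz}.

2.1 MHz, 7 MHz, 13.1 MHz, 15.3 MHz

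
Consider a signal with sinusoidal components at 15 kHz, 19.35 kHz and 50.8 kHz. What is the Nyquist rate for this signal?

101.6 kHz

Highest-frequency component: 50.8 kHz.
Nyquist rate = 2 × 50.8 kHz = 101.6 kHz.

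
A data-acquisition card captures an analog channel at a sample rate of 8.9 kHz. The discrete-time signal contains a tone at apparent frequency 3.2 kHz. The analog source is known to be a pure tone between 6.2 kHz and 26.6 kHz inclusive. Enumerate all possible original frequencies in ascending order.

Frequencies that alias to 3.2 kHz are k·fs ± 3.2 kHz for integer k ≥ 0.
k=0: 3.2 kHz.
k=1: 5.7 kHz, 12.1 kHz.
k=2: 14.6 kHz, 21 kHz.
k=3: 23.5 kHz, 29.9 kHz.
k=4: 32.4 kHz, 38.8 kHz.
Within [6.2 kHz, 26.6 kHz]: 12.1 kHz, 14.6 kHz, 21 kHz, 23.5 kHz.

12.1 kHz, 14.6 kHz, 21 kHz, 23.5 kHz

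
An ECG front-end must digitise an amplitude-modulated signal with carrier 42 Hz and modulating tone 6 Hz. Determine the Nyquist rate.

AM sidebands sit at fc ± fm = 36 Hz and 48 Hz.
Highest-frequency component: 48 Hz.
Nyquist rate = 2 × 48 Hz = 96 Hz.

96 Hz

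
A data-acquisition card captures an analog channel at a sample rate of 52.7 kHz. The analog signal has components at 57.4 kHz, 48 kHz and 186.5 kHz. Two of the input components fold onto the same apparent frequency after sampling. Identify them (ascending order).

fs/2 = 26.35 kHz.
57.4 kHz mod fs = 4.7 kHz.
4.7 kHz ≤ fs/2 = 26.35 kHz, appears at 4.7 kHz.
48 kHz > fs/2 = 26.35 kHz, folds to fs − 48 kHz = 4.7 kHz.
186.5 kHz mod fs = 28.4 kHz.
28.4 kHz > fs/2 = 26.35 kHz, folds to fs − 28.4 kHz = 24.3 kHz.
48 kHz and 57.4 kHz both map to 4.7 kHz.

48 kHz, 57.4 kHz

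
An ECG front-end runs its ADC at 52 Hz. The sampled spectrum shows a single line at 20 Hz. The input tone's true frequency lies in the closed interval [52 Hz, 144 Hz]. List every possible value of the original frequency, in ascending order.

72 Hz, 84 Hz, 124 Hz, 136 Hz

Frequencies that alias to 20 Hz are k·fs ± 20 Hz for integer k ≥ 0.
k=0: 20 Hz.
k=1: 32 Hz, 72 Hz.
k=2: 84 Hz, 124 Hz.
k=3: 136 Hz, 176 Hz.
k=4: 188 Hz, 228 Hz.
Within [52 Hz, 144 Hz]: 72 Hz, 84 Hz, 124 Hz, 136 Hz.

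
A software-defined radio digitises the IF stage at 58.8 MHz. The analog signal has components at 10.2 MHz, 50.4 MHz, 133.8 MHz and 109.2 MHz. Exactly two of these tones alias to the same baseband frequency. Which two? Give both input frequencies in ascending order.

50.4 MHz, 109.2 MHz

fs/2 = 29.4 MHz.
10.2 MHz ≤ fs/2 = 29.4 MHz, passes unchanged.
50.4 MHz > fs/2 = 29.4 MHz, folds to fs − 50.4 MHz = 8.4 MHz.
133.8 MHz mod fs = 16.2 MHz.
16.2 MHz ≤ fs/2 = 29.4 MHz, appears at 16.2 MHz.
109.2 MHz mod fs = 50.4 MHz.
50.4 MHz > fs/2 = 29.4 MHz, folds to fs − 50.4 MHz = 8.4 MHz.
50.4 MHz and 109.2 MHz both map to 8.4 MHz.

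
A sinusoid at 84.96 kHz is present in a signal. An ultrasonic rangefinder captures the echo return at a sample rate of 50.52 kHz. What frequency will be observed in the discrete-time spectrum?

84.96 kHz mod fs = 34.44 kHz.
34.44 kHz > fs/2 = 25.26 kHz, folds to fs − 34.44 kHz = 16.08 kHz.

16.08 kHz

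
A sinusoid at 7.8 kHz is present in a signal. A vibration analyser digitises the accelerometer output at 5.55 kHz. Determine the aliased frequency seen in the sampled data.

2.25 kHz

7.8 kHz mod fs = 2.25 kHz.
2.25 kHz ≤ fs/2 = 2.775 kHz, appears at 2.25 kHz.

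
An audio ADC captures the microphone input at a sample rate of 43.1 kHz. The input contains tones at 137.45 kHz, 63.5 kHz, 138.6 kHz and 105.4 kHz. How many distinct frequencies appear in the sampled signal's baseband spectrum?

4

fs/2 = 21.55 kHz.
137.45 kHz mod fs = 8.15 kHz.
8.15 kHz ≤ fs/2 = 21.55 kHz, appears at 8.15 kHz.
63.5 kHz mod fs = 20.4 kHz.
20.4 kHz ≤ fs/2 = 21.55 kHz, appears at 20.4 kHz.
138.6 kHz mod fs = 9.3 kHz.
9.3 kHz ≤ fs/2 = 21.55 kHz, appears at 9.3 kHz.
105.4 kHz mod fs = 19.2 kHz.
19.2 kHz ≤ fs/2 = 21.55 kHz, appears at 19.2 kHz.
Distinct values: {8.15 kHz, 9.3 kHz, 19.2 kHz, 20.4 kHz} → 4.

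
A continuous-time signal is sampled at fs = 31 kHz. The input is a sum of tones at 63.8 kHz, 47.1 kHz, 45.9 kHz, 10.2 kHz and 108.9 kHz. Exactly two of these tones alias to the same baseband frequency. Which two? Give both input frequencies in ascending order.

45.9 kHz, 47.1 kHz

fs/2 = 15.5 kHz.
63.8 kHz mod fs = 1.8 kHz.
1.8 kHz ≤ fs/2 = 15.5 kHz, appears at 1.8 kHz.
47.1 kHz mod fs = 16.1 kHz.
16.1 kHz > fs/2 = 15.5 kHz, folds to fs − 16.1 kHz = 14.9 kHz.
45.9 kHz mod fs = 14.9 kHz.
14.9 kHz ≤ fs/2 = 15.5 kHz, appears at 14.9 kHz.
10.2 kHz ≤ fs/2 = 15.5 kHz, passes unchanged.
108.9 kHz mod fs = 15.9 kHz.
15.9 kHz > fs/2 = 15.5 kHz, folds to fs − 15.9 kHz = 15.1 kHz.
45.9 kHz and 47.1 kHz both map to 14.9 kHz.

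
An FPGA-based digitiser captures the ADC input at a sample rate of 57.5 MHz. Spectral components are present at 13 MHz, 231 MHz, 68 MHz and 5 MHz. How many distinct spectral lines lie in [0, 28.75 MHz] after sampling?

fs/2 = 28.75 MHz.
13 MHz ≤ fs/2 = 28.75 MHz, passes unchanged.
231 MHz mod fs = 1 MHz.
1 MHz ≤ fs/2 = 28.75 MHz, appears at 1 MHz.
68 MHz mod fs = 10.5 MHz.
10.5 MHz ≤ fs/2 = 28.75 MHz, appears at 10.5 MHz.
5 MHz ≤ fs/2 = 28.75 MHz, passes unchanged.
Distinct values: {1 MHz, 5 MHz, 10.5 MHz, 13 MHz} → 4.

4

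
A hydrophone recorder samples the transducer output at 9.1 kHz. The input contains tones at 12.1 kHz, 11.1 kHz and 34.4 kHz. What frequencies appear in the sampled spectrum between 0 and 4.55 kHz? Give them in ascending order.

fs/2 = 4.55 kHz.
12.1 kHz mod fs = 3 kHz.
3 kHz ≤ fs/2 = 4.55 kHz, appears at 3 kHz.
11.1 kHz mod fs = 2 kHz.
2 kHz ≤ fs/2 = 4.55 kHz, appears at 2 kHz.
34.4 kHz mod fs = 7.1 kHz.
7.1 kHz > fs/2 = 4.55 kHz, folds to fs − 7.1 kHz = 2 kHz.
Distinct values: {2 kHz, 3 kHz}.

2 kHz, 3 kHz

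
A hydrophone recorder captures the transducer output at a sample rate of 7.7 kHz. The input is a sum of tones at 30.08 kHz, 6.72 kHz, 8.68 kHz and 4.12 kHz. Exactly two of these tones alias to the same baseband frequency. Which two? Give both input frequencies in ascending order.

6.72 kHz, 8.68 kHz

fs/2 = 3.85 kHz.
30.08 kHz mod fs = 6.98 kHz.
6.98 kHz > fs/2 = 3.85 kHz, folds to fs − 6.98 kHz = 0.72 kHz.
6.72 kHz > fs/2 = 3.85 kHz, folds to fs − 6.72 kHz = 0.98 kHz.
8.68 kHz mod fs = 0.98 kHz.
0.98 kHz ≤ fs/2 = 3.85 kHz, appears at 0.98 kHz.
4.12 kHz > fs/2 = 3.85 kHz, folds to fs − 4.12 kHz = 3.58 kHz.
6.72 kHz and 8.68 kHz both map to 0.98 kHz.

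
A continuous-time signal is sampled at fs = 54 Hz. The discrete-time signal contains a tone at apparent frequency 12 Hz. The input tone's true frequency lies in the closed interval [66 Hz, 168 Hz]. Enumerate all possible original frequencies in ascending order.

Frequencies that alias to 12 Hz are k·fs ± 12 Hz for integer k ≥ 0.
k=0: 12 Hz.
k=1: 42 Hz, 66 Hz.
k=2: 96 Hz, 120 Hz.
k=3: 150 Hz, 174 Hz.
k=4: 204 Hz, 228 Hz.
Within [66 Hz, 168 Hz]: 66 Hz, 96 Hz, 120 Hz, 150 Hz.

66 Hz, 96 Hz, 120 Hz, 150 Hz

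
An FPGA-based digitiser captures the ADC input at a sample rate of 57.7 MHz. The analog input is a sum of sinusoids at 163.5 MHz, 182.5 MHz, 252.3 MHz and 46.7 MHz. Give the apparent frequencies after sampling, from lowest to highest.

9.4 MHz, 9.6 MHz, 11 MHz, 21.5 MHz

fs/2 = 28.85 MHz.
163.5 MHz mod fs = 48.1 MHz.
48.1 MHz > fs/2 = 28.85 MHz, folds to fs − 48.1 MHz = 9.6 MHz.
182.5 MHz mod fs = 9.4 MHz.
9.4 MHz ≤ fs/2 = 28.85 MHz, appears at 9.4 MHz.
252.3 MHz mod fs = 21.5 MHz.
21.5 MHz ≤ fs/2 = 28.85 MHz, appears at 21.5 MHz.
46.7 MHz > fs/2 = 28.85 MHz, folds to fs − 46.7 MHz = 11 MHz.
Distinct values: {9.4 MHz, 9.6 MHz, 11 MHz, 21.5 MHz}.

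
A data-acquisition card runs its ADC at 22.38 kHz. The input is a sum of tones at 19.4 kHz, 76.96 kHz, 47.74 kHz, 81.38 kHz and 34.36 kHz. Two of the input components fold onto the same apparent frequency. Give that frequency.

fs/2 = 11.19 kHz.
19.4 kHz > fs/2 = 11.19 kHz, folds to fs − 19.4 kHz = 2.98 kHz.
76.96 kHz mod fs = 9.82 kHz.
9.82 kHz ≤ fs/2 = 11.19 kHz, appears at 9.82 kHz.
47.74 kHz mod fs = 2.98 kHz.
2.98 kHz ≤ fs/2 = 11.19 kHz, appears at 2.98 kHz.
81.38 kHz mod fs = 14.24 kHz.
14.24 kHz > fs/2 = 11.19 kHz, folds to fs − 14.24 kHz = 8.14 kHz.
34.36 kHz mod fs = 11.98 kHz.
11.98 kHz > fs/2 = 11.19 kHz, folds to fs − 11.98 kHz = 10.4 kHz.
19.4 kHz and 47.74 kHz both map to 2.98 kHz.

2.98 kHz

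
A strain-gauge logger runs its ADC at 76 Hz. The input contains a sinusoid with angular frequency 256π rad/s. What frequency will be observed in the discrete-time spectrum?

24 Hz

ω = 256π rad/s → f = ω/(2π) = 128 Hz.
128 Hz mod fs = 52 Hz.
52 Hz > fs/2 = 38 Hz, folds to fs − 52 Hz = 24 Hz.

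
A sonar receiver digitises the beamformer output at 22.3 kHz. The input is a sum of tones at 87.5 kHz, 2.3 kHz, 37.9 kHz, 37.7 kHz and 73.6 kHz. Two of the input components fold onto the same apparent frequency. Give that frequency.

6.7 kHz

fs/2 = 11.15 kHz.
87.5 kHz mod fs = 20.6 kHz.
20.6 kHz > fs/2 = 11.15 kHz, folds to fs − 20.6 kHz = 1.7 kHz.
2.3 kHz ≤ fs/2 = 11.15 kHz, passes unchanged.
37.9 kHz mod fs = 15.6 kHz.
15.6 kHz > fs/2 = 11.15 kHz, folds to fs − 15.6 kHz = 6.7 kHz.
37.7 kHz mod fs = 15.4 kHz.
15.4 kHz > fs/2 = 11.15 kHz, folds to fs − 15.4 kHz = 6.9 kHz.
73.6 kHz mod fs = 6.7 kHz.
6.7 kHz ≤ fs/2 = 11.15 kHz, appears at 6.7 kHz.
37.9 kHz and 73.6 kHz both map to 6.7 kHz.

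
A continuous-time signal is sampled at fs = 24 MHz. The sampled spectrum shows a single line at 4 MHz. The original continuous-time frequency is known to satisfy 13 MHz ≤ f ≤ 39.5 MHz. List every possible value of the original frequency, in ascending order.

20 MHz, 28 MHz

Frequencies that alias to 4 MHz are k·fs ± 4 MHz for integer k ≥ 0.
k=0: 4 MHz.
k=1: 20 MHz, 28 MHz.
k=2: 44 MHz, 52 MHz.
Within [13 MHz, 39.5 MHz]: 20 MHz, 28 MHz.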